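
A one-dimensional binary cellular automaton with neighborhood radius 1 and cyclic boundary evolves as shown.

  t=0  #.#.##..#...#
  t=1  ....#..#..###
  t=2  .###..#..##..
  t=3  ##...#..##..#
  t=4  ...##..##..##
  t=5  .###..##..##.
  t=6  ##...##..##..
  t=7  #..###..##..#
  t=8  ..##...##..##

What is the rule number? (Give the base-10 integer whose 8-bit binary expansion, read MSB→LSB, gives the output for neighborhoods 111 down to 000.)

  nb ###: next=.  (t=1,i=11, bit7=0)
  nb ##.: next=.  (t=0,i=0, bit6=0)
  nb #.#: next=.  (t=0,i=1, bit5=0)
  nb #..: next=.  (t=0,i=6, bit4=0)
  nb .##: next=#  (t=0,i=4, bit3=1)
  nb .#.: next=.  (t=0,i=2, bit2=0)
  nb ..#: next=#  (t=0,i=7, bit1=1)
  nb ...: next=#  (t=0,i=10, bit0=1)
  bits 00001011 = 11

11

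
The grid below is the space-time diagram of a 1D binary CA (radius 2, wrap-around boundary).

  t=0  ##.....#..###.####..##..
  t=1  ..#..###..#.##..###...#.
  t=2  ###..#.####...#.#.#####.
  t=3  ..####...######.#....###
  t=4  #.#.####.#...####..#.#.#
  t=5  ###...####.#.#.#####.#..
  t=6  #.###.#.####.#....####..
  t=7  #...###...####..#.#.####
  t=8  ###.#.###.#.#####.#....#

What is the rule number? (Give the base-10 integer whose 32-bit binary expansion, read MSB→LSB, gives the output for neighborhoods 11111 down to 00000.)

2134253750

  [31] ##### => .  t=2,i=20
  [30] ####. => #  t=0,i=16
  [29] ###.# => #  t=0,i=12
  [28] ###.. => #  t=0,i=17
  [27] ##.## => #  t=0,i=13
  [26] ##.#. => #  t=3,i=15
  [25] ##..# => #  t=0,i=18
  [24] ##... => #  t=0,i=2
  [23] #.### => .  t=0,i=14
  [22] #.##. => .  t=1,i=12
  [21] #.#.# => #  t=2,i=16
  [20] #.#.. => #  t=3,i=16
  [19] #..## => .  t=0,i=9
  [18] #..#. => #  t=1,i=9
  [17] #...# => #  t=1,i=0
  [16] #.... => .  t=0,i=3
  [15] .#### => .  t=0,i=15
  [14] .###. => .  t=0,i=11
  [13] .##.# => #  t=4,i=0
  [12] .##.. => .  t=0,i=1
  [11] .#.## => .  t=1,i=11
  [10] .#.#. => .  t=2,i=15
  [9] .#..# => .  t=0,i=8
  [8] .#... => .  t=1,i=23
  [7] ..### => #  t=0,i=10
  [6] ..##. => .  t=0,i=0
  [5] ..#.# => #  t=1,i=10
  [4] ..#.. => #  t=0,i=7
  [3] ...## => .  t=3,i=8
  [2] ...#. => #  t=0,i=6
  [1] ....# => #  t=0,i=5
  [0] ..... => .  t=0,i=4
  bits 01111111001101100010000010110110 = 2134253750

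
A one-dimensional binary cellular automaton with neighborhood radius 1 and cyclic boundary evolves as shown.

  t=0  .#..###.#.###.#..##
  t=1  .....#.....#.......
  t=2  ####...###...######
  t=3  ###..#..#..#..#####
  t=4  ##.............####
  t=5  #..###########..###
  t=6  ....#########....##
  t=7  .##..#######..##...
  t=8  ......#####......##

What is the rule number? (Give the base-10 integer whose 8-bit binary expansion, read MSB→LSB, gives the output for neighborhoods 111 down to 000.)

129

  [7] ### => #  t=0,i=5
  [6] ##. => .  t=0,i=6
  [5] #.# => .  t=0,i=0
  [4] #.. => .  t=0,i=2
  [3] .## => .  t=0,i=4
  [2] .#. => .  t=0,i=1
  [1] ..# => .  t=0,i=3
  [0] ... => #  t=1,i=0
  bits 10000001 = 129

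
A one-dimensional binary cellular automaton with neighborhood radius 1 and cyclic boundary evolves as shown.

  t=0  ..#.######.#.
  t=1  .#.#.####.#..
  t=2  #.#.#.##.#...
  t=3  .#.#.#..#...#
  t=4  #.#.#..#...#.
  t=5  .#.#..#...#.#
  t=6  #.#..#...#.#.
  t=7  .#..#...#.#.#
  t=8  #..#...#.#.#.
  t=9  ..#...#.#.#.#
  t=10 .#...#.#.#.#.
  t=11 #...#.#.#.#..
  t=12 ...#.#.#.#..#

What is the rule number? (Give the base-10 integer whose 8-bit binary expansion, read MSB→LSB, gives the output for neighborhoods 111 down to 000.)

  nb ###: next=#  (t=0,i=5, bit7=1)
  nb ##.: next=.  (t=0,i=9, bit6=0)
  nb #.#: next=#  (t=0,i=3, bit5=1)
  nb #..: next=.  (t=0,i=12, bit4=0)
  nb .##: next=.  (t=0,i=4, bit3=0)
  nb .#.: next=.  (t=0,i=2, bit2=0)
  nb ..#: next=#  (t=0,i=1, bit1=1)
  nb ...: next=.  (t=0,i=0, bit0=0)
  bits 10100010 = 162

162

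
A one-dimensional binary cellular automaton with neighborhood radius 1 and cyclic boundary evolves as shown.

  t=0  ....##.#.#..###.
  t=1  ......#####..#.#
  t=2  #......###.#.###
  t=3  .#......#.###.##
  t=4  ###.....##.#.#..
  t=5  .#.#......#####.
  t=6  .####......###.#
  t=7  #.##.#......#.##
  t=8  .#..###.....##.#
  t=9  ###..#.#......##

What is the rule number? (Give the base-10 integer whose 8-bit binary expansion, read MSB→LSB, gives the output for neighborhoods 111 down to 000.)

  nb ###: next=#  (t=0,i=13, bit7=1)
  nb ##.: next=.  (t=0,i=5, bit6=0)
  nb #.#: next=#  (t=0,i=6, bit5=1)
  nb #..: next=#  (t=0,i=10, bit4=1)
  nb .##: next=.  (t=0,i=4, bit3=0)
  nb .#.: next=#  (t=0,i=7, bit2=1)
  nb ..#: next=.  (t=0,i=3, bit1=0)
  nb ...: next=.  (t=0,i=0, bit0=0)
  bits 10110100 = 180

180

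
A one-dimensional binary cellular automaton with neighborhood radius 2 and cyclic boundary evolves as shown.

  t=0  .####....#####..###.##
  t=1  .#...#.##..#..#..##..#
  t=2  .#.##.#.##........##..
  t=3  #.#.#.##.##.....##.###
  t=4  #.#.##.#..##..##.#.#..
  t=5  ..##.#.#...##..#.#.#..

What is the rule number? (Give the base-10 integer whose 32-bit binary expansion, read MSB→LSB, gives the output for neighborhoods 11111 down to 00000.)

  [31] ##### => #  t=0,i=11
  [30] ####. => .  t=0,i=3
  [29] ###.# => #  t=0,i=18
  [28] ###.. => .  t=0,i=4
  [27] ##.## => .  t=0,i=0
  [26] ##.#. => .  t=2,i=5
  [25] ##..# => #  t=0,i=14
  [24] ##... => #  t=0,i=5
  [23] #.### => #  t=0,i=1
  [22] #.##. => .  t=0,i=20
  [21] #.#.# => #  t=2,i=6
  [20] #.#.. => #  t=1,i=1
  [19] #..## => .  t=0,i=15
  [18] #..#. => .  t=1,i=10
  [17] #...# => #  t=1,i=3
  [16] #.... => .  t=0,i=6
  [15] .#### => .  t=0,i=2
  [14] .###. => #  t=0,i=17
  [13] .##.# => #  t=0,i=21
  [12] .##.. => #  t=1,i=8
  [11] .#.## => #  t=1,i=6
  [10] .#.#. => .  t=1,i=0
  [9] .#..# => .  t=1,i=12
  [8] .#... => .  t=1,i=2
  [7] ..### => .  t=0,i=9
  [6] ..##. => .  t=1,i=17
  [5] ..#.# => .  t=1,i=5
  [4] ..#.. => .  t=1,i=11
  [3] ...## => #  t=0,i=8
  [2] ...#. => #  t=1,i=4
  [1] ....# => #  t=0,i=7
  [0] ..... => .  t=2,i=12
  bits 10100011101100100111100000001110 = 2746382350

2746382350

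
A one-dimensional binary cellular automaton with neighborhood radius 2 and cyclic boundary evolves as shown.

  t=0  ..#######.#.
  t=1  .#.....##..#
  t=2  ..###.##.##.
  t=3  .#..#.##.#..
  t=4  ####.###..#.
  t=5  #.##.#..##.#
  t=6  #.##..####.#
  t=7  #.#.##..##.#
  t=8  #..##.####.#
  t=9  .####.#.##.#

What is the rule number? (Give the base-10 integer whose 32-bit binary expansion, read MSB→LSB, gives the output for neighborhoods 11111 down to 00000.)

  [31] ##### => .  t=0,i=4
  [30] ####. => #  t=0,i=7
  [29] ###.# => #  t=0,i=8
  [28] ###.. => .  t=4,i=7
  [27] ##.## => .  t=2,i=5
  [26] ##.#. => .  t=0,i=9
  [25] ##..# => #  t=1,i=9
  [24] ##... => .  t=2,i=11
  [23] #.### => #  t=4,i=0
  [22] #.##. => #  t=2,i=6
  [21] #.#.# => .  t=7,i=2
  [20] #.#.. => .  t=0,i=10
  [19] #..## => #  t=5,i=7
  [18] #..#. => #  t=1,i=10
  [17] #...# => .  t=0,i=0
  [16] #.... => #  t=1,i=3
  [15] .#### => .  t=0,i=3
  [14] .###. => .  t=2,i=3
  [13] .##.# => #  t=2,i=7
  [12] .##.. => .  t=1,i=8
  [11] .#.## => #  t=3,i=5
  [10] .#.#. => .  t=1,i=0
  [9] .#..# => #  t=3,i=2
  [8] .#... => #  t=0,i=11
  [7] ..### => .  t=0,i=2
  [6] ..##. => #  t=1,i=7
  [5] ..#.# => .  t=1,i=11
  [4] ..#.. => #  t=3,i=1
  [3] ...## => #  t=0,i=1
  [2] ...#. => #  t=3,i=0
  [1] ....# => .  t=1,i=5
  [0] ..... => #  t=1,i=4
  bits 01100010110011010010101101011101 = 1657613149

1657613149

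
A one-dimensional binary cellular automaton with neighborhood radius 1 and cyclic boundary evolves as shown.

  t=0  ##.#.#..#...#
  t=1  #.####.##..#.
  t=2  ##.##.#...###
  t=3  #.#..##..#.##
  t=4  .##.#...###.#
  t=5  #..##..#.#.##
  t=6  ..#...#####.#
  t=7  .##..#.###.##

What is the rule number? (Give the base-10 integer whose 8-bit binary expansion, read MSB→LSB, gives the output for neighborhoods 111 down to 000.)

166

  ###|#  b7=1 t=0,i=0
  ##.|.  b6=0 t=0,i=1
  #.#|#  b5=1 t=0,i=2
  #..|.  b4=0 t=0,i=6
  .##|.  b3=0 t=0,i=12
  .#.|#  b2=1 t=0,i=3
  ..#|#  b1=1 t=0,i=7
  ...|.  b0=0 t=0,i=10
  bits 10100110 = 166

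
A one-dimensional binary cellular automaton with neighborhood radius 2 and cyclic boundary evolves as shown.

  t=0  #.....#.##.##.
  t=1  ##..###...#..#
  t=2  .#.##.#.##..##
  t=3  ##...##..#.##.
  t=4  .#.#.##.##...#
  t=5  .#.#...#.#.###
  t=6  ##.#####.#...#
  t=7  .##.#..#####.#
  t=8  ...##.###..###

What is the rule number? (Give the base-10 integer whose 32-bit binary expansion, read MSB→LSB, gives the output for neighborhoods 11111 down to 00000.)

1010733542

  ##### -> .   bit 31 = 0  t=6,i=5
  ####. -> .   bit 30 = 0  t=6,i=6
  ###.# -> #   bit 29 = 1  t=5,i=13
  ###.. -> #   bit 28 = 1  t=1,i=1
  ##.## -> #   bit 27 = 1  t=0,i=10
  ##.#. -> #   bit 26 = 1  t=0,i=13
  ##..# -> .   bit 25 = 0  t=1,i=2
  ##... -> .   bit 24 = 0  t=1,i=7
  #.### -> .   bit 23 = 0  t=5,i=11
  #.##. -> .   bit 22 = 0  t=0,i=8
  #.#.# -> #   bit 21 = 1  t=2,i=1
  #.#.. -> #   bit 20 = 1  t=0,i=0
  #..## -> #   bit 19 = 1  t=1,i=3
  #..#. -> #   bit 18 = 1  t=3,i=8
  #...# -> #   bit 17 = 1  t=1,i=8
  #.... -> .   bit 16 = 0  t=0,i=2
  .#### -> #   bit 15 = 1  t=6,i=4
  .###. -> .   bit 14 = 0  t=1,i=0
  .##.# -> .   bit 13 = 0  t=0,i=9
  .##.. -> #   bit 12 = 1  t=2,i=9
  .#.## -> .   bit 11 = 0  t=0,i=7
  .#.#. -> .   bit 10 = 0  t=4,i=0
  .#..# -> .   bit 9 = 0  t=1,i=11
  .#... -> #   bit 8 = 1  t=0,i=1
  ..### -> #   bit 7 = 1  t=1,i=4
  ..##. -> #   bit 6 = 1  t=2,i=12
  ..#.# -> #   bit 5 = 1  t=0,i=6
  ..#.. -> .   bit 4 = 0  t=1,i=10
  ...## -> .   bit 3 = 0  t=3,i=4
  ...#. -> #   bit 2 = 1  t=0,i=5
  ....# -> #   bit 1 = 1  t=0,i=4
  ..... -> .   bit 0 = 0  t=0,i=3
  bits 00111100001111101001000111100110 = 1010733542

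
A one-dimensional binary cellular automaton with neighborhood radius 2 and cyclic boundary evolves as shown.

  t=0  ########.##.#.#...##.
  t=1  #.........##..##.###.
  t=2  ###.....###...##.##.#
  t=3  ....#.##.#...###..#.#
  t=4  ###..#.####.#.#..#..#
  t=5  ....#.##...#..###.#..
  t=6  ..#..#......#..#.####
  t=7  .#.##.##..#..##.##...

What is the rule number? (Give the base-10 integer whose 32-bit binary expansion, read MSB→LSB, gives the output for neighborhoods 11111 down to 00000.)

76901194

  ##### -> .   bit 31 = 0  t=0,i=2
  ####. -> .   bit 30 = 0  t=0,i=6
  ###.# -> .   bit 29 = 0  t=0,i=7
  ###.. -> .   bit 28 = 0  t=2,i=2
  ##.## -> .   bit 27 = 0  t=0,i=8
  ##.#. -> #   bit 26 = 1  t=0,i=11
  ##..# -> .   bit 25 = 0  t=1,i=12
  ##... -> .   bit 24 = 0  t=2,i=3
  #.### -> #   bit 23 = 1  t=0,i=0
  #.##. -> .   bit 22 = 0  t=0,i=9
  #.#.# -> .   bit 21 = 0  t=0,i=12
  #.#.. -> #   bit 20 = 1  t=0,i=14
  #..## -> .   bit 19 = 0  t=1,i=13
  #..#. -> #   bit 18 = 1  t=3,i=17
  #...# -> .   bit 17 = 0  t=0,i=16
  #.... -> #   bit 16 = 1  t=1,i=2
  .#### -> .   bit 15 = 0  t=0,i=1
  .###. -> #   bit 14 = 1  t=1,i=18
  .##.# -> #   bit 13 = 1  t=0,i=10
  .##.. -> .   bit 12 = 0  t=1,i=11
  .#.## -> #   bit 11 = 1  t=3,i=5
  .#.#. -> .   bit 10 = 0  t=0,i=13
  .#..# -> #   bit 9 = 1  t=4,i=15
  .#... -> #   bit 8 = 1  t=0,i=15
  ..### -> .   bit 7 = 0  t=2,i=8
  ..##. -> #   bit 6 = 1  t=0,i=18
  ..#.# -> .   bit 5 = 0  t=3,i=4
  ..#.. -> .   bit 4 = 0  t=4,i=17
  ...## -> #   bit 3 = 1  t=0,i=17
  ...#. -> .   bit 2 = 0  t=3,i=3
  ....# -> #   bit 1 = 1  t=1,i=8
  ..... -> .   bit 0 = 0  t=1,i=3
  bits 00000100100101010110101101001010 = 76901194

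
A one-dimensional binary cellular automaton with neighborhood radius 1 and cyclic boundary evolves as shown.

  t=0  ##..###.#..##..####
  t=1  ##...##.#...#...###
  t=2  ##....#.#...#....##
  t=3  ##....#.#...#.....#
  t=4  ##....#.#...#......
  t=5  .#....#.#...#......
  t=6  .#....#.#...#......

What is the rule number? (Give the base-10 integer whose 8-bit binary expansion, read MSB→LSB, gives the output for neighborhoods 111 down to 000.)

196

  ###|#  b7=1 t=0,i=0
  ##.|#  b6=1 t=0,i=1
  #.#|.  b5=0 t=0,i=7
  #..|.  b4=0 t=0,i=2
  .##|.  b3=0 t=0,i=4
  .#.|#  b2=1 t=0,i=8
  ..#|.  b1=0 t=0,i=3
  ...|.  b0=0 t=1,i=3
  bits 11000100 = 196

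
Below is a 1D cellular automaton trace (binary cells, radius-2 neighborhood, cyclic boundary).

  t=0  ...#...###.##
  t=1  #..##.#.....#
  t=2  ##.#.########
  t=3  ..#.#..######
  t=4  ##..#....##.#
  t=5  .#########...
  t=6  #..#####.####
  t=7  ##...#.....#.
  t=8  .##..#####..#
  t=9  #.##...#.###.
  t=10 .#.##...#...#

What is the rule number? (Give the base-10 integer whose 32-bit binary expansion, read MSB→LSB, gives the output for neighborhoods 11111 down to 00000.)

2534742363

  nb #####: next=#  (t=2,i=7, bit31=1)
  nb ####.: next=.  (t=2,i=0, bit30=0)
  nb ###.#: next=.  (t=0,i=9, bit29=0)
  nb ###..: next=#  (t=3,i=12, bit28=1)
  nb ##.##: next=.  (t=0,i=10, bit27=0)
  nb ##.#.: next=#  (t=1,i=5, bit26=1)
  nb ##..#: next=#  (t=1,i=1, bit25=1)
  nb ##...: next=#  (t=0,i=0, bit24=1)
  nb #.###: next=.  (t=2,i=5, bit23=0)
  nb #.##.: next=.  (t=0,i=11, bit22=0)
  nb #.#.#: next=.  (t=2,i=3, bit21=0)
  nb #.#..: next=#  (t=1,i=6, bit20=1)
  nb #..##: next=.  (t=1,i=2, bit19=0)
  nb #..#.: next=#  (t=3,i=1, bit18=1)
  nb #...#: next=.  (t=0,i=1, bit17=0)
  nb #....: next=#  (t=1,i=8, bit16=1)
  nb .####: next=.  (t=2,i=6, bit15=0)
  nb .###.: next=.  (t=0,i=8, bit14=0)
  nb .##.#: next=.  (t=1,i=4, bit13=0)
  nb .##..: next=#  (t=0,i=12, bit12=1)
  nb .#.##: next=#  (t=2,i=4, bit11=1)
  nb .#.#.: next=.  (t=3,i=3, bit10=0)
  nb .#..#: next=.  (t=3,i=5, bit9=0)
  nb .#...: next=#  (t=0,i=4, bit8=1)
  nb ..###: next=.  (t=0,i=7, bit7=0)
  nb ..##.: next=#  (t=1,i=3, bit6=1)
  nb ..#.#: next=.  (t=3,i=2, bit5=0)
  nb ..#..: next=#  (t=0,i=3, bit4=1)
  nb ...##: next=#  (t=0,i=6, bit3=1)
  nb ...#.: next=.  (t=0,i=2, bit2=0)
  nb ....#: next=#  (t=1,i=10, bit1=1)
  nb .....: next=#  (t=1,i=9, bit0=1)
  bits 10010111000101010001100101011011 = 2534742363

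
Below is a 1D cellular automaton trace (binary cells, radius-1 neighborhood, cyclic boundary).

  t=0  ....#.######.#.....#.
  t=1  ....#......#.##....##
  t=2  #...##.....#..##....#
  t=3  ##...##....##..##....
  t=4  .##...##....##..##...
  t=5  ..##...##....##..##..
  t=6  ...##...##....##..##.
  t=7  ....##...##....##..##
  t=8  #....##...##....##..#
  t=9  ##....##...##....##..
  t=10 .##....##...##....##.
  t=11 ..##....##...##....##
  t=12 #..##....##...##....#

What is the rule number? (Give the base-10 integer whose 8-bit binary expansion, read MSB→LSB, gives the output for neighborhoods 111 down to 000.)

84

  ### -> .   bit 7 = 0  t=0,i=7
  ##. -> #   bit 6 = 1  t=0,i=11
  #.# -> .   bit 5 = 0  t=0,i=5
  #.. -> #   bit 4 = 1  t=0,i=14
  .## -> .   bit 3 = 0  t=0,i=6
  .#. -> #   bit 2 = 1  t=0,i=4
  ..# -> .   bit 1 = 0  t=0,i=3
  ... -> .   bit 0 = 0  t=0,i=0
  bits 01010100 = 84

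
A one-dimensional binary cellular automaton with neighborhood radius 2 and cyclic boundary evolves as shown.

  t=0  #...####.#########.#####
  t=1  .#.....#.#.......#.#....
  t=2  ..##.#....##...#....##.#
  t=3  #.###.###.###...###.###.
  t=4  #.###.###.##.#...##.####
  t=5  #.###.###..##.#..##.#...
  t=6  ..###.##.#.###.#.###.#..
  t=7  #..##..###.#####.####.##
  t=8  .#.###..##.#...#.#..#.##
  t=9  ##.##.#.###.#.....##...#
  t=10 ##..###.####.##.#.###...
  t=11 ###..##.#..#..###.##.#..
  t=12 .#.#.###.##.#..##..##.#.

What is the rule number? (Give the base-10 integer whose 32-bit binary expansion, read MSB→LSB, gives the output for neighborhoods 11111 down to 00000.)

  ##### -> .   bit 31 = 0  t=0,i=11
  ####. -> .   bit 30 = 0  t=0,i=6
  ###.# -> #   bit 29 = 1  t=0,i=7
  ###.. -> .   bit 28 = 0  t=0,i=0
  ##.## -> .   bit 27 = 0  t=0,i=8
  ##.#. -> #   bit 26 = 1  t=2,i=4
  ##..# -> #   bit 25 = 1  t=5,i=9
  ##... -> #   bit 24 = 1  t=0,i=1
  #.### -> #   bit 23 = 1  t=0,i=9
  #.##. -> .   bit 22 = 0  t=4,i=10
  #.#.# -> #   bit 21 = 1  t=3,i=0
  #.#.. -> .   bit 20 = 0  t=1,i=9
  #..## -> .   bit 19 = 0  t=2,i=1
  #..#. -> #   bit 18 = 1  t=8,i=19
  #...# -> .   bit 17 = 0  t=0,i=2
  #.... -> #   bit 16 = 1  t=1,i=3
  .#### -> .   bit 15 = 0  t=0,i=5
  .###. -> #   bit 14 = 1  t=3,i=3
  .##.# -> #   bit 13 = 1  t=2,i=3
  .##.. -> #   bit 12 = 1  t=2,i=11
  .#.## -> .   bit 11 = 0  t=3,i=1
  .#.#. -> .   bit 10 = 0  t=1,i=8
  .#..# -> #   bit 9 = 1  t=2,i=0
  .#... -> #   bit 8 = 1  t=1,i=2
  ..### -> .   bit 7 = 0  t=0,i=4
  ..##. -> #   bit 6 = 1  t=2,i=2
  ..#.# -> .   bit 5 = 0  t=1,i=7
  ..#.. -> .   bit 4 = 0  t=1,i=1
  ...## -> .   bit 3 = 0  t=0,i=3
  ...#. -> .   bit 2 = 0  t=1,i=0
  ....# -> #   bit 1 = 1  t=1,i=5
  ..... -> .   bit 0 = 0  t=1,i=4
  bits 00100111101001010111001101000010 = 665154370

665154370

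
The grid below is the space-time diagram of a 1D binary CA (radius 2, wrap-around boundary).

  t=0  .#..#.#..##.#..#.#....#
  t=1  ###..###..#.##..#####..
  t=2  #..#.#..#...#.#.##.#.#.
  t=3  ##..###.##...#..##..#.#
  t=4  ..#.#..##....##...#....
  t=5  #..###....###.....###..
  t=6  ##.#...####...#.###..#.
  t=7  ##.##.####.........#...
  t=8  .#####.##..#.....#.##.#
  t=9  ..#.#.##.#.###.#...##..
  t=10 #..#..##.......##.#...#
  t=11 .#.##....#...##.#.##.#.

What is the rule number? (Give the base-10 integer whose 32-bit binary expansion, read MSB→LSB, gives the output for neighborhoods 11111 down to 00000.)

  nb #####: next=.  (t=1,i=18, bit31=0)
  nb ####.: next=#  (t=1,i=19, bit30=1)
  nb ###.#: next=.  (t=3,i=6, bit29=0)
  nb ###..: next=.  (t=1,i=2, bit28=0)
  nb ##.##: next=#  (t=3,i=7, bit27=1)
  nb ##.#.: next=.  (t=0,i=11, bit26=0)
  nb ##..#: next=#  (t=1,i=3, bit25=1)
  nb ##...: next=.  (t=3,i=10, bit24=0)
  nb #.###: next=.  (t=3,i=22, bit23=0)
  nb #.##.: next=#  (t=1,i=12, bit22=1)
  nb #.#.#: next=.  (t=2,i=14, bit21=0)
  nb #.#..: next=#  (t=0,i=1, bit20=1)
  nb #..##: next=.  (t=0,i=8, bit19=0)
  nb #..#.: next=.  (t=0,i=3, bit18=0)
  nb #...#: next=.  (t=2,i=10, bit17=0)
  nb #....: next=#  (t=0,i=19, bit16=1)
  nb .####: next=#  (t=1,i=17, bit15=1)
  nb .###.: next=.  (t=1,i=1, bit14=0)
  nb .##.#: next=#  (t=0,i=10, bit13=1)
  nb .##..: next=.  (t=1,i=13, bit12=0)
  nb .#.##: next=.  (t=1,i=11, bit11=0)
  nb .#.#.: next=#  (t=0,i=0, bit10=1)
  nb .#..#: next=#  (t=0,i=2, bit9=1)
  nb .#...: next=#  (t=0,i=18, bit8=1)
  nb ..###: next=#  (t=1,i=0, bit7=1)
  nb ..##.: next=.  (t=0,i=9, bit6=0)
  nb ..#.#: next=.  (t=0,i=4, bit5=0)
  nb ..#..: next=#  (t=2,i=8, bit4=1)
  nb ...##: next=#  (t=4,i=12, bit3=1)
  nb ...#.: next=.  (t=0,i=21, bit2=0)
  nb ....#: next=#  (t=0,i=20, bit1=1)
  nb .....: next=.  (t=4,i=21, bit0=0)
  bits 01001010010100011010011110011010 = 1246865306

1246865306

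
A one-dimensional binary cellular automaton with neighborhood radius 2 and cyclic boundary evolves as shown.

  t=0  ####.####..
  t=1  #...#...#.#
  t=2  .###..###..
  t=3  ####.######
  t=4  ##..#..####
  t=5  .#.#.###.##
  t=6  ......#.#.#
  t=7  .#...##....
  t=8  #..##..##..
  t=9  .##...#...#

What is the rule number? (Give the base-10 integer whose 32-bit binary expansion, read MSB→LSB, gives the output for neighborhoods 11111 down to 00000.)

  ##### -> #   bit 31 = 1  t=3,i=0
  ####. -> .   bit 30 = 0  t=0,i=2
  ###.# -> .   bit 29 = 0  t=0,i=3
  ###.. -> #   bit 28 = 1  t=0,i=8
  ##.## -> #   bit 27 = 1  t=0,i=4
  ##.#. -> .   bit 26 = 0  t=5,i=0
  ##..# -> .   bit 25 = 0  t=0,i=9
  ##... -> #   bit 24 = 1  t=1,i=1
  #.### -> .   bit 23 = 0  t=0,i=5
  #.##. -> .   bit 22 = 0  t=1,i=10
  #.#.# -> .   bit 21 = 0  t=5,i=1
  #.#.. -> .   bit 20 = 0  t=6,i=10
  #..## -> #   bit 19 = 1  t=0,i=10
  #..#. -> #   bit 18 = 1  t=4,i=3
  #...# -> #   bit 17 = 1  t=1,i=2
  #.... -> #   bit 16 = 1  t=6,i=1
  .#### -> .   bit 15 = 0  t=0,i=1
  .###. -> #   bit 14 = 1  t=2,i=2
  .##.# -> #   bit 13 = 1  t=5,i=10
  .##.. -> .   bit 12 = 0  t=1,i=0
  .#.## -> .   bit 11 = 0  t=1,i=9
  .#.#. -> .   bit 10 = 0  t=5,i=2
  .#..# -> #   bit 9 = 1  t=4,i=5
  .#... -> .   bit 8 = 0  t=1,i=5
  ..### -> #   bit 7 = 1  t=0,i=0
  ..##. -> .   bit 6 = 0  t=7,i=5
  ..#.# -> #   bit 5 = 1  t=1,i=8
  ..#.. -> .   bit 4 = 0  t=1,i=4
  ...## -> #   bit 3 = 1  t=2,i=0
  ...#. -> #   bit 2 = 1  t=1,i=3
  ....# -> .   bit 1 = 0  t=6,i=4
  ..... -> .   bit 0 = 0  t=6,i=2
  bits 10011001000011110110001010101100 = 2567922348

2567922348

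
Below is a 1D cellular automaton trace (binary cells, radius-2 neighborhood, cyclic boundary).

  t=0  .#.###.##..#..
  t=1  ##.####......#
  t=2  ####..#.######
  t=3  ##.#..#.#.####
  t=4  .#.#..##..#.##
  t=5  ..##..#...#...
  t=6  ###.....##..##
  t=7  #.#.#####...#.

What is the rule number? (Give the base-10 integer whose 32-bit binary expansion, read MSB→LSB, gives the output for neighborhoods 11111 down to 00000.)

  [31] ##### => #  t=2,i=0
  [30] ####. => .  t=1,i=5
  [29] ###.# => #  t=0,i=5
  [28] ###.. => #  t=1,i=6
  [27] ##.## => #  t=0,i=6
  [26] ##.#. => .  t=3,i=2
  [25] ##..# => .  t=0,i=9
  [24] ##... => .  t=1,i=7
  [23] #.### => #  t=0,i=3
  [22] #.##. => .  t=0,i=7
  [21] #.#.# => .  t=3,i=8
  [20] #.#.. => #  t=3,i=3
  [19] #..## => .  t=4,i=5
  [18] #..#. => .  t=0,i=10
  [17] #...# => #  t=0,i=13
  [16] #.... => #  t=1,i=8
  [15] .#### => .  t=1,i=4
  [14] .###. => #  t=0,i=4
  [13] .##.# => .  t=4,i=13
  [12] .##.. => .  t=0,i=8
  [11] .#.## => .  t=0,i=2
  [10] .#.#. => #  t=3,i=7
  [9] .#..# => .  t=3,i=4
  [8] .#... => .  t=0,i=12
  [7] ..### => #  t=1,i=13
  [6] ..##. => #  t=4,i=6
  [5] ..#.# => #  t=0,i=1
  [4] ..#.. => .  t=0,i=11
  [3] ...## => #  t=1,i=12
  [2] ...#. => #  t=0,i=0
  [1] ....# => #  t=1,i=11
  [0] ..... => #  t=1,i=9
  bits 10111000100100110100010011101111 = 3096659183

3096659183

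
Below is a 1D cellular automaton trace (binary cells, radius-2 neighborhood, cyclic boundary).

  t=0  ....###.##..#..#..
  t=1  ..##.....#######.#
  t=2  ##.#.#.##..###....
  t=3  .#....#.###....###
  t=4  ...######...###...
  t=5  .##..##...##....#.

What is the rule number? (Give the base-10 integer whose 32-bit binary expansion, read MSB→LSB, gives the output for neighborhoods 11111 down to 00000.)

  #####|#  b31=1 t=1,i=11
  ####.|.  b30=0 t=1,i=14
  ###.#|.  b29=0 t=0,i=6
  ###..|.  b28=0 t=2,i=13
  ##.##|.  b27=0 t=0,i=7
  ##.#.|.  b26=0 t=1,i=16
  ##..#|#  b25=1 t=0,i=10
  ##...|.  b24=0 t=1,i=4
  #.###|#  b23=1 t=3,i=8
  #.##.|.  b22=0 t=0,i=8
  #.#.#|.  b21=0 t=2,i=3
  #.#..|.  b20=0 t=1,i=17
  #..##|#  b19=1 t=1,i=1
  #..#.|#  b18=1 t=0,i=11
  #...#|#  b17=1 t=4,i=10
  #....|#  b16=1 t=0,i=17
  .####|.  b15=0 t=1,i=10
  .###.|.  b14=0 t=0,i=5
  .##.#|#  b13=1 t=2,i=1
  .##..|#  b12=1 t=0,i=9
  .#.##|#  b11=1 t=2,i=6
  .#.#.|.  b10=0 t=2,i=4
  .#..#|#  b9=1 t=0,i=13
  .#...|.  b8=0 t=0,i=16
  ..###|.  b7=0 t=0,i=4
  ..##.|.  b6=0 t=1,i=2
  ..#.#|#  b5=1 t=3,i=6
  ..#..|#  b4=1 t=0,i=12
  ...##|#  b3=1 t=0,i=3
  ...#.|#  b2=1 t=3,i=5
  ....#|#  b1=1 t=0,i=2
  .....|.  b0=0 t=0,i=0
  bits 10000010100011110011101000111110 = 2190424638

2190424638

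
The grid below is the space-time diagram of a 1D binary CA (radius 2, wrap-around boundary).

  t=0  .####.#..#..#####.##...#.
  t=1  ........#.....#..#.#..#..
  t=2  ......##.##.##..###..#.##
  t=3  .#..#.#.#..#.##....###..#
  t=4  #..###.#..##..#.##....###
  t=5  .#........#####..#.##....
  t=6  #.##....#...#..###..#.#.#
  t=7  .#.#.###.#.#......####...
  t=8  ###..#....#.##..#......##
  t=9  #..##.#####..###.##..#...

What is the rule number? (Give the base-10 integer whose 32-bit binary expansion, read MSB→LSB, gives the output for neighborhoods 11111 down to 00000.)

2323977574

  #####|#  b31=1 t=0,i=14
  ####.|.  b30=0 t=0,i=3
  ###.#|.  b29=0 t=0,i=4
  ###..|.  b28=0 t=2,i=18
  ##.##|#  b27=1 t=0,i=17
  ##.#.|.  b26=0 t=0,i=5
  ##..#|#  b25=1 t=2,i=14
  ##...|.  b24=0 t=0,i=20
  #.###|#  b23=1 t=7,i=5
  #.##.|.  b22=0 t=0,i=18
  #.#.#|.  b21=0 t=3,i=6
  #.#..|.  b20=0 t=0,i=6
  #..##|.  b19=0 t=0,i=0
  #..#.|#  b18=1 t=0,i=8
  #...#|.  b17=0 t=0,i=21
  #....|#  b16=1 t=1,i=10
  .####|.  b15=0 t=0,i=2
  .###.|.  b14=0 t=2,i=17
  .##.#|.  b13=0 t=2,i=7
  .##..|#  b12=1 t=0,i=19
  .#.##|.  b11=0 t=2,i=22
  .#.#.|#  b10=1 t=1,i=18
  .#..#|.  b9=0 t=0,i=7
  .#...|#  b8=1 t=1,i=9
  ..###|.  b7=0 t=0,i=1
  ..##.|#  b6=1 t=2,i=6
  ..#.#|#  b5=1 t=1,i=17
  ..#..|.  b4=0 t=0,i=9
  ...##|.  b3=0 t=2,i=5
  ...#.|#  b2=1 t=0,i=22
  ....#|#  b1=1 t=1,i=6
  .....|.  b0=0 t=1,i=0
  bits 10001010100001010001010101100110 = 2323977574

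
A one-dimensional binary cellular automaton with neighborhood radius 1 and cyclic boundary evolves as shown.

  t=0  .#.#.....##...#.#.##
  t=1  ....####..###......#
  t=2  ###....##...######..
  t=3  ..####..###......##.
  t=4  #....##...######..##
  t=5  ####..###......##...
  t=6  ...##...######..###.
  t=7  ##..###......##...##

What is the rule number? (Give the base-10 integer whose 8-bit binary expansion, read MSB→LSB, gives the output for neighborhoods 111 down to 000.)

81

  [7] ### => .  t=1,i=5
  [6] ##. => #  t=0,i=10
  [5] #.# => .  t=0,i=0
  [4] #.. => #  t=0,i=4
  [3] .## => .  t=0,i=9
  [2] .#. => .  t=0,i=1
  [1] ..# => .  t=0,i=8
  [0] ... => #  t=0,i=5
  bits 01010001 = 81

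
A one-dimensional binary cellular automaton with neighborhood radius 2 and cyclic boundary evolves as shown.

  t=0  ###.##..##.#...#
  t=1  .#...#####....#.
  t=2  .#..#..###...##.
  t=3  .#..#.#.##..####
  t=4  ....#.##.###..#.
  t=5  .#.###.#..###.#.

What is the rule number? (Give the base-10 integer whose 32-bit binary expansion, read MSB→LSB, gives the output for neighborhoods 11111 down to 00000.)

3525867645

  ##### -> #   bit 31 = 1  t=1,i=7
  ####. -> #   bit 30 = 1  t=0,i=1
  ###.# -> .   bit 29 = 0  t=0,i=2
  ###.. -> #   bit 28 = 1  t=1,i=9
  ##.## -> .   bit 27 = 0  t=0,i=3
  ##.#. -> .   bit 26 = 0  t=0,i=10
  ##..# -> #   bit 25 = 1  t=0,i=6
  ##... -> .   bit 24 = 0  t=1,i=10
  #.### -> .   bit 23 = 0  t=4,i=9
  #.##. -> .   bit 22 = 0  t=0,i=4
  #.#.# -> #   bit 21 = 1  t=3,i=6
  #.#.. -> .   bit 20 = 0  t=0,i=11
  #..## -> #   bit 19 = 1  t=0,i=7
  #..#. -> .   bit 18 = 0  t=1,i=0
  #...# -> .   bit 17 = 0  t=0,i=13
  #.... -> .   bit 16 = 0  t=1,i=11
  .#### -> .   bit 15 = 0  t=0,i=0
  .###. -> #   bit 14 = 1  t=2,i=8
  .##.# -> #   bit 13 = 1  t=0,i=9
  .##.. -> #   bit 12 = 1  t=0,i=5
  .#.## -> #   bit 11 = 1  t=3,i=7
  .#.#. -> .   bit 10 = 0  t=3,i=5
  .#..# -> .   bit 9 = 0  t=1,i=15
  .#... -> .   bit 8 = 0  t=0,i=12
  ..### -> .   bit 7 = 0  t=0,i=15
  ..##. -> #   bit 6 = 1  t=0,i=8
  ..#.# -> #   bit 5 = 1  t=3,i=4
  ..#.. -> #   bit 4 = 1  t=1,i=1
  ...## -> #   bit 3 = 1  t=0,i=14
  ...#. -> #   bit 2 = 1  t=1,i=13
  ....# -> .   bit 1 = 0  t=1,i=12
  ..... -> #   bit 0 = 1  t=4,i=1
  bits 11010010001010000111100001111101 = 3525867645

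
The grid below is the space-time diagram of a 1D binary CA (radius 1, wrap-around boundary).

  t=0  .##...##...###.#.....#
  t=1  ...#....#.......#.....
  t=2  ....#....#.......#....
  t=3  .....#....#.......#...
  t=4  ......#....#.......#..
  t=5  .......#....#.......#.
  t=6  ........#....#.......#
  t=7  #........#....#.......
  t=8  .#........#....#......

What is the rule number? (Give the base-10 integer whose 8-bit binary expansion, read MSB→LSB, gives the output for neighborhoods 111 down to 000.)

16

  [7] ### => .  t=0,i=12
  [6] ##. => .  t=0,i=2
  [5] #.# => .  t=0,i=0
  [4] #.. => #  t=0,i=3
  [3] .## => .  t=0,i=1
  [2] .#. => .  t=0,i=15
  [1] ..# => .  t=0,i=5
  [0] ... => .  t=0,i=4
  bits 00010000 = 16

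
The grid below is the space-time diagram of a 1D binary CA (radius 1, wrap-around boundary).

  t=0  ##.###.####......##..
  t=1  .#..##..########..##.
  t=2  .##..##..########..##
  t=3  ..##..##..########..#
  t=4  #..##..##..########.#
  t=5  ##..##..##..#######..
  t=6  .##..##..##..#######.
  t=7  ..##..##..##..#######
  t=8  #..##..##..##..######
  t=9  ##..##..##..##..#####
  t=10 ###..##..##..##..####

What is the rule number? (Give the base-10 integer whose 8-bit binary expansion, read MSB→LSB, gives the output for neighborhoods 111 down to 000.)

  nb ###: next=#  (t=0,i=4, bit7=1)
  nb ##.: next=#  (t=0,i=1, bit6=1)
  nb #.#: next=.  (t=0,i=2, bit5=0)
  nb #..: next=#  (t=0,i=11, bit4=1)
  nb .##: next=.  (t=0,i=0, bit3=0)
  nb .#.: next=#  (t=1,i=1, bit2=1)
  nb ..#: next=.  (t=0,i=16, bit1=0)
  nb ...: next=#  (t=0,i=12, bit0=1)
  bits 11010101 = 213

213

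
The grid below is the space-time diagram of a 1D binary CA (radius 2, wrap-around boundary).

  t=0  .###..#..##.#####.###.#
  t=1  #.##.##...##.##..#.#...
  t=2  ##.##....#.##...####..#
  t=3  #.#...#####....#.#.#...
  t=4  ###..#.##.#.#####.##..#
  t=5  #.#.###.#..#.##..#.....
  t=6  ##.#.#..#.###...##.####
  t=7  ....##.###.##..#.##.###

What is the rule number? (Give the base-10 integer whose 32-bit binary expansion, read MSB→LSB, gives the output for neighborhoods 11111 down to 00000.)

  nb #####: next=#  (t=0,i=14, bit31=1)
  nb ####.: next=.  (t=0,i=15, bit30=0)
  nb ###.#: next=.  (t=0,i=16, bit29=0)
  nb ###..: next=#  (t=0,i=3, bit28=1)
  nb ##.##: next=#  (t=0,i=11, bit27=1)
  nb ##.#.: next=.  (t=0,i=21, bit26=0)
  nb ##..#: next=.  (t=0,i=4, bit25=0)
  nb ##...: next=.  (t=1,i=7, bit24=0)
  nb #.###: next=.  (t=0,i=1, bit23=0)
  nb #.##.: next=.  (t=1,i=2, bit22=0)
  nb #.#.#: next=.  (t=0,i=22, bit21=0)
  nb #.#..: next=#  (t=1,i=19, bit20=1)
  nb #..##: next=.  (t=0,i=8, bit19=0)
  nb #..#.: next=#  (t=0,i=5, bit18=1)
  nb #...#: next=.  (t=1,i=8, bit17=0)
  nb #....: next=#  (t=2,i=6, bit16=1)
  nb .####: next=#  (t=0,i=13, bit15=1)
  nb .###.: next=#  (t=0,i=2, bit14=1)
  nb .##.#: next=#  (t=0,i=10, bit13=1)
  nb .##..: next=.  (t=1,i=6, bit12=0)
  nb .#.##: next=#  (t=0,i=0, bit11=1)
  nb .#.#.: next=#  (t=1,i=18, bit10=1)
  nb .#..#: next=.  (t=0,i=7, bit9=0)
  nb .#...: next=.  (t=1,i=20, bit8=0)
  nb ..###: next=.  (t=2,i=16, bit7=0)
  nb ..##.: next=.  (t=0,i=9, bit6=0)
  nb ..#.#: next=#  (t=1,i=0, bit5=1)
  nb ..#..: next=#  (t=0,i=6, bit4=1)
  nb ...##: next=#  (t=1,i=9, bit3=1)
  nb ...#.: next=#  (t=1,i=22, bit2=1)
  nb ....#: next=#  (t=2,i=7, bit1=1)
  nb .....: next=#  (t=5,i=20, bit0=1)
  bits 10011000000101011110110000111111 = 2551573567

2551573567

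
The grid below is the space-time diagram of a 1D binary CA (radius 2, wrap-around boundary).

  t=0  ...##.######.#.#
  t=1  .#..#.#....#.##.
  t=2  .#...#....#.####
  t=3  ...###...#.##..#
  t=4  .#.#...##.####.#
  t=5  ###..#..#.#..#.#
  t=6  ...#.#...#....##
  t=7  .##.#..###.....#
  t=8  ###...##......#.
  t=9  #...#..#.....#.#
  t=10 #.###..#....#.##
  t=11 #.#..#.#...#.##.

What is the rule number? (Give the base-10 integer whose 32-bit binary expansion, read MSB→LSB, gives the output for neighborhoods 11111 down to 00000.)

  [31] ##### => .  t=0,i=8
  [30] ####. => .  t=0,i=10
  [29] ###.# => #  t=0,i=11
  [28] ###.. => .  t=3,i=5
  [27] ##.## => .  t=0,i=5
  [26] ##.#. => .  t=0,i=12
  [25] ##..# => #  t=1,i=15
  [24] ##... => .  t=3,i=6
  [23] #.### => #  t=0,i=6
  [22] #.##. => #  t=1,i=13
  [21] #.#.# => #  t=0,i=13
  [20] #.#.. => .  t=0,i=15
  [19] #..## => #  t=7,i=6
  [18] #..#. => .  t=1,i=0
  [17] #...# => #  t=0,i=1
  [16] #.... => .  t=1,i=8
  [15] .#### => .  t=0,i=7
  [14] .###. => .  t=3,i=4
  [13] .##.# => #  t=0,i=4
  [12] .##.. => #  t=1,i=14
  [11] .#.## => #  t=1,i=12
  [10] .#.#. => #  t=0,i=14
  [9] .#..# => .  t=1,i=2
  [8] .#... => .  t=0,i=0
  [7] ..### => #  t=3,i=3
  [6] ..##. => .  t=0,i=3
  [5] ..#.# => .  t=1,i=4
  [4] ..#.. => #  t=1,i=1
  [3] ...## => .  t=0,i=2
  [2] ...#. => #  t=1,i=10
  [1] ....# => .  t=1,i=9
  [0] ..... => .  t=7,i=12
  bits 00100010111010100011110010010100 = 585776276

585776276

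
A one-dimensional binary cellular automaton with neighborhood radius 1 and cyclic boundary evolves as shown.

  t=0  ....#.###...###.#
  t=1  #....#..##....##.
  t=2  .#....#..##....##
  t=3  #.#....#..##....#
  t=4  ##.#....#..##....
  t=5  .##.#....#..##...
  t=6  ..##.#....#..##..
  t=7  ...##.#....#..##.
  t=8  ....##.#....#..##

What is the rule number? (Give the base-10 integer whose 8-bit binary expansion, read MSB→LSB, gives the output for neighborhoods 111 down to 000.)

  nb ###: next=.  (t=0,i=7, bit7=0)
  nb ##.: next=#  (t=0,i=8, bit6=1)
  nb #.#: next=#  (t=0,i=5, bit5=1)
  nb #..: next=#  (t=0,i=0, bit4=1)
  nb .##: next=.  (t=0,i=6, bit3=0)
  nb .#.: next=.  (t=0,i=4, bit2=0)
  nb ..#: next=.  (t=0,i=3, bit1=0)
  nb ...: next=.  (t=0,i=1, bit0=0)
  bits 01110000 = 112

112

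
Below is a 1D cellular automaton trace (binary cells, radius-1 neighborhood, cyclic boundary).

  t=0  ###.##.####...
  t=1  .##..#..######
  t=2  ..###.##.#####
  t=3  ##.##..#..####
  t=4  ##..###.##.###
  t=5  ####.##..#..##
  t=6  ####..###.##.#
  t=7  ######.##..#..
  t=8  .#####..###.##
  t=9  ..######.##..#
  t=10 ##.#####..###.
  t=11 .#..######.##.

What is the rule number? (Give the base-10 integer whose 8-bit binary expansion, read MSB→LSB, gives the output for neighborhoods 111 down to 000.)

211

  ###|#  b7=1 t=0,i=1
  ##.|#  b6=1 t=0,i=2
  #.#|.  b5=0 t=0,i=3
  #..|#  b4=1 t=0,i=11
  .##|.  b3=0 t=0,i=0
  .#.|.  b2=0 t=1,i=5
  ..#|#  b1=1 t=0,i=13
  ...|#  b0=1 t=0,i=12
  bits 11010011 = 211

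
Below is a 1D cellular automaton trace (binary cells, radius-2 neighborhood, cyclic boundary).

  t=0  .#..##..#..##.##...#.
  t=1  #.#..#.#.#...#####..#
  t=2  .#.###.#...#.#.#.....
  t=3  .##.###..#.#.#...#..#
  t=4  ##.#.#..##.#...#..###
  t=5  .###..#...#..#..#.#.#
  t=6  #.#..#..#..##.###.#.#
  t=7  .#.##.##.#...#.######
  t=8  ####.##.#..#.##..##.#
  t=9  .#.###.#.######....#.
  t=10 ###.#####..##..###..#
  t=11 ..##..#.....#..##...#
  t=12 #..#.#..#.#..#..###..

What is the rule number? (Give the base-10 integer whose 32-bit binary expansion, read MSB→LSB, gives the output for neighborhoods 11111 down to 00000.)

  #####|#  b31=1 t=1,i=15
  ####.|.  b30=0 t=1,i=16
  ###.#|#  b29=1 t=2,i=5
  ###..|.  b28=0 t=1,i=17
  ##.##|#  b27=1 t=0,i=13
  ##.#.|#  b26=1 t=1,i=1
  ##..#|.  b25=0 t=0,i=6
  ##...|#  b24=1 t=0,i=16
  #.###|.  b23=0 t=2,i=3
  #.##.|#  b22=1 t=0,i=14
  #.#.#|#  b21=1 t=1,i=7
  #.#..|.  b20=0 t=1,i=2
  #..##|.  b19=0 t=0,i=3
  #..#.|#  b18=1 t=0,i=0
  #...#|#  b17=1 t=0,i=17
  #....|#  b16=1 t=2,i=17
  .####|.  b15=0 t=1,i=14
  .###.|#  b14=1 t=2,i=4
  .##.#|.  b13=0 t=0,i=12
  .##..|#  b12=1 t=0,i=5
  .#.##|#  b11=1 t=2,i=2
  .#.#.|.  b10=0 t=1,i=6
  .#..#|#  b9=1 t=0,i=2
  .#...|.  b8=0 t=1,i=10
  ..###|#  b7=1 t=1,i=13
  ..##.|.  b6=0 t=0,i=4
  ..#.#|#  b5=1 t=1,i=5
  ..#..|.  b4=0 t=0,i=1
  ...##|.  b3=0 t=1,i=12
  ...#.|.  b2=0 t=0,i=18
  ....#|#  b1=1 t=2,i=20
  .....|.  b0=0 t=2,i=18
  bits 10101101011001110101101010100010 = 2909231778

2909231778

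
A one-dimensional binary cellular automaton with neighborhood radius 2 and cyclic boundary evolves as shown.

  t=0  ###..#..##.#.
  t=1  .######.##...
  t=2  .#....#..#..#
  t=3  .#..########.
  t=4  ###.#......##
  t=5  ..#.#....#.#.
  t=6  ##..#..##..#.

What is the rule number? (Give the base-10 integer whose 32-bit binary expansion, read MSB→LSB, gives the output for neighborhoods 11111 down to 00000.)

  nb #####: next=.  (t=1,i=3, bit31=0)
  nb ####.: next=.  (t=1,i=5, bit30=0)
  nb ###.#: next=#  (t=1,i=6, bit29=1)
  nb ###..: next=#  (t=0,i=2, bit28=1)
  nb ##.##: next=.  (t=1,i=7, bit27=0)
  nb ##.#.: next=.  (t=0,i=10, bit26=0)
  nb ##..#: next=#  (t=0,i=3, bit25=1)
  nb ##...: next=.  (t=1,i=10, bit24=0)
  nb #.###: next=.  (t=0,i=0, bit23=0)
  nb #.##.: next=.  (t=1,i=8, bit22=0)
  nb #.#.#: next=.  (t=0,i=11, bit21=0)
  nb #.#..: next=#  (t=2,i=1, bit20=1)
  nb #..##: next=.  (t=0,i=7, bit19=0)
  nb #..#.: next=#  (t=0,i=4, bit18=1)
  nb #...#: next=#  (t=5,i=0, bit17=1)
  nb #....: next=.  (t=1,i=11, bit16=0)
  nb .####: next=.  (t=1,i=2, bit15=0)
  nb .###.: next=#  (t=0,i=1, bit14=1)
  nb .##.#: next=#  (t=0,i=9, bit13=1)
  nb .##..: next=#  (t=1,i=9, bit12=1)
  nb .#.##: next=.  (t=0,i=12, bit11=0)
  nb .#.#.: next=.  (t=2,i=0, bit10=0)
  nb .#..#: next=#  (t=0,i=6, bit9=1)
  nb .#...: next=.  (t=2,i=2, bit8=0)
  nb ..###: next=#  (t=1,i=1, bit7=1)
  nb ..##.: next=#  (t=0,i=8, bit6=1)
  nb ..#.#: next=.  (t=2,i=12, bit5=0)
  nb ..#..: next=#  (t=0,i=5, bit4=1)
  nb ...##: next=.  (t=1,i=0, bit3=0)
  nb ...#.: next=#  (t=2,i=5, bit2=1)
  nb ....#: next=#  (t=1,i=12, bit1=1)
  nb .....: next=.  (t=4,i=7, bit0=0)
  bits 00110010000101100111001011010110 = 840331990

840331990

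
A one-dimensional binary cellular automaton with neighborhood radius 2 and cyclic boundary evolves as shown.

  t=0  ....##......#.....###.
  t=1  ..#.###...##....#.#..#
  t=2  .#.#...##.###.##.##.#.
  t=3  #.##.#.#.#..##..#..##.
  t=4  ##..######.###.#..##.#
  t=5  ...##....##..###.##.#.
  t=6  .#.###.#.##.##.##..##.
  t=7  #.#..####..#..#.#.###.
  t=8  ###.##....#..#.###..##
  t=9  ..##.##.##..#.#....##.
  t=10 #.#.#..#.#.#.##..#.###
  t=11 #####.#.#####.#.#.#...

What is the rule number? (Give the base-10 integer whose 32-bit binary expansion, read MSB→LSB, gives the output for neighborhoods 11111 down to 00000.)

759045318

  nb #####: next=.  (t=4,i=6, bit31=0)
  nb ####.: next=.  (t=4,i=8, bit30=0)
  nb ###.#: next=#  (t=2,i=12, bit29=1)
  nb ###..: next=.  (t=0,i=20, bit28=0)
  nb ##.##: next=#  (t=2,i=9, bit27=1)
  nb ##.#.: next=#  (t=2,i=19, bit26=1)
  nb ##..#: next=.  (t=3,i=14, bit25=0)
  nb ##...: next=#  (t=0,i=6, bit24=1)
  nb #.###: next=.  (t=1,i=4, bit23=0)
  nb #.##.: next=.  (t=2,i=14, bit22=0)
  nb #.#.#: next=#  (t=3,i=0, bit21=1)
  nb #.#..: next=#  (t=1,i=18, bit20=1)
  nb #..##: next=#  (t=3,i=11, bit19=1)
  nb #..#.: next=#  (t=1,i=1, bit18=1)
  nb #...#: next=#  (t=1,i=8, bit17=1)
  nb #....: next=.  (t=0,i=0, bit16=0)
  nb .####: next=.  (t=4,i=5, bit15=0)
  nb .###.: next=.  (t=0,i=19, bit14=0)
  nb .##.#: next=.  (t=2,i=8, bit13=0)
  nb .##..: next=#  (t=0,i=5, bit12=1)
  nb .#.##: next=#  (t=1,i=3, bit11=1)
  nb .#.#.: next=#  (t=1,i=17, bit10=1)
  nb .#..#: next=.  (t=1,i=0, bit9=0)
  nb .#...: next=.  (t=0,i=13, bit8=0)
  nb ..###: next=#  (t=0,i=18, bit7=1)
  nb ..##.: next=#  (t=0,i=4, bit6=1)
  nb ..#.#: next=.  (t=1,i=2, bit5=0)
  nb ..#..: next=.  (t=0,i=12, bit4=0)
  nb ...##: next=.  (t=0,i=3, bit3=0)
  nb ...#.: next=#  (t=0,i=11, bit2=1)
  nb ....#: next=#  (t=0,i=2, bit1=1)
  nb .....: next=.  (t=0,i=1, bit0=0)
  bits 00101101001111100001110011000110 = 759045318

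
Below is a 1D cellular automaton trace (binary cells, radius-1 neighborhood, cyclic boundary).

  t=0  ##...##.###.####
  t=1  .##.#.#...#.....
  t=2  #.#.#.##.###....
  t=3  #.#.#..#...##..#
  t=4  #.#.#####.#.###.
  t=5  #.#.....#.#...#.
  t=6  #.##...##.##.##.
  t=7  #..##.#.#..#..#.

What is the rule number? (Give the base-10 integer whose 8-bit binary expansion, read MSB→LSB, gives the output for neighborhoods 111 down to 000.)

  ### -> .   bit 7 = 0  t=0,i=0
  ##. -> #   bit 6 = 1  t=0,i=1
  #.# -> .   bit 5 = 0  t=0,i=7
  #.. -> #   bit 4 = 1  t=0,i=2
  .## -> .   bit 3 = 0  t=0,i=5
  .#. -> #   bit 2 = 1  t=1,i=4
  ..# -> #   bit 1 = 1  t=0,i=4
  ... -> .   bit 0 = 0  t=0,i=3
  bits 01010110 = 86

86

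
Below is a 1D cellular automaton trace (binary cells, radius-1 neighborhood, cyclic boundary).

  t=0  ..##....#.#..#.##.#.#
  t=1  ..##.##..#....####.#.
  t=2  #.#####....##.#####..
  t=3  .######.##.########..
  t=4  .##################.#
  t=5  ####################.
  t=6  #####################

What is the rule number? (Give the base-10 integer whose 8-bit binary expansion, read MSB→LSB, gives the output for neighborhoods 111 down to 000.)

  ###|#  b7=1 t=1,i=15
  ##.|#  b6=1 t=0,i=3
  #.#|#  b5=1 t=0,i=9
  #..|.  b4=0 t=0,i=0
  .##|#  b3=1 t=0,i=2
  .#.|.  b2=0 t=0,i=8
  ..#|.  b1=0 t=0,i=1
  ...|#  b0=1 t=0,i=5
  bits 11101001 = 233

233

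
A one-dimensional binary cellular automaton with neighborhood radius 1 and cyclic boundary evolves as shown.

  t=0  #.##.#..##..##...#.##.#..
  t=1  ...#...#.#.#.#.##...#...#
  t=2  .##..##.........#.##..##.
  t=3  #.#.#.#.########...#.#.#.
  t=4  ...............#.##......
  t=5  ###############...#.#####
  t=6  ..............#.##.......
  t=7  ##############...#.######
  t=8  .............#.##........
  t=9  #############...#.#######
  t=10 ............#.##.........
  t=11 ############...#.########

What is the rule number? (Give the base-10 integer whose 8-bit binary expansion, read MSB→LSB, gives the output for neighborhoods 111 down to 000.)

67

  ###|.  b7=0 t=3,i=9
  ##.|#  b6=1 t=0,i=3
  #.#|.  b5=0 t=0,i=1
  #..|.  b4=0 t=0,i=6
  .##|.  b3=0 t=0,i=2
  .#.|.  b2=0 t=0,i=0
  ..#|#  b1=1 t=0,i=7
  ...|#  b0=1 t=0,i=15
  bits 01000011 = 67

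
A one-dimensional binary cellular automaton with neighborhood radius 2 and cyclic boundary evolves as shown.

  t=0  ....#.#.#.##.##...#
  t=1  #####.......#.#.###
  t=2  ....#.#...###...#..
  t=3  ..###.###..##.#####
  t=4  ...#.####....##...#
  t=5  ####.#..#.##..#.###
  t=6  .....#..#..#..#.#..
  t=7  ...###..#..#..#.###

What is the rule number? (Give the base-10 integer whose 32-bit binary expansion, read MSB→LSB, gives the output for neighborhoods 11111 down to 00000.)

412307766

  ##### -> .   bit 31 = 0  t=1,i=0
  ####. -> .   bit 30 = 0  t=1,i=3
  ###.# -> .   bit 29 = 0  t=3,i=4
  ###.. -> #   bit 28 = 1  t=1,i=4
  ##.## -> #   bit 27 = 1  t=0,i=12
  ##.#. -> .   bit 26 = 0  t=5,i=4
  ##..# -> .   bit 25 = 0  t=3,i=0
  ##... -> .   bit 24 = 0  t=0,i=15
  #.### -> #   bit 23 = 1  t=1,i=16
  #.##. -> .   bit 22 = 0  t=0,i=10
  #.#.# -> .   bit 21 = 0  t=0,i=6
  #.#.. -> #   bit 20 = 1  t=2,i=6
  #..## -> .   bit 19 = 0  t=3,i=1
  #..#. -> .   bit 18 = 0  t=5,i=7
  #...# -> #   bit 17 = 1  t=0,i=16
  #.... -> #   bit 16 = 1  t=0,i=1
  .#### -> .   bit 15 = 0  t=1,i=17
  .###. -> #   bit 14 = 1  t=2,i=11
  .##.# -> .   bit 13 = 0  t=0,i=11
  .##.. -> #   bit 12 = 1  t=0,i=14
  .#.## -> .   bit 11 = 0  t=0,i=9
  .#.#. -> .   bit 10 = 0  t=0,i=5
  .#..# -> .   bit 9 = 0  t=5,i=6
  .#... -> #   bit 8 = 1  t=0,i=0
  ..### -> .   bit 7 = 0  t=2,i=10
  ..##. -> .   bit 6 = 0  t=3,i=11
  ..#.# -> #   bit 5 = 1  t=0,i=4
  ..#.. -> #   bit 4 = 1  t=0,i=18
  ...## -> .   bit 3 = 0  t=2,i=9
  ...#. -> #   bit 2 = 1  t=0,i=3
  ....# -> #   bit 1 = 1  t=0,i=2
  ..... -> .   bit 0 = 0  t=1,i=7
  bits 00011000100100110101000100110110 = 412307766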